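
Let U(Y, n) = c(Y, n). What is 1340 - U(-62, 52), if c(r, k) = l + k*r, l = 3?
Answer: 4561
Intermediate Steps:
c(r, k) = 3 + k*r
U(Y, n) = 3 + Y*n (U(Y, n) = 3 + n*Y = 3 + Y*n)
1340 - U(-62, 52) = 1340 - (3 - 62*52) = 1340 - (3 - 3224) = 1340 - 1*(-3221) = 1340 + 3221 = 4561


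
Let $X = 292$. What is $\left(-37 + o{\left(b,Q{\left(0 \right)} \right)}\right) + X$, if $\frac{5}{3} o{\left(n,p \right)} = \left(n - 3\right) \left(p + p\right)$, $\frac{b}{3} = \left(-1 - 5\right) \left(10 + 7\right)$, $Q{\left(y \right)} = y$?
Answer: $255$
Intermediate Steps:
$b = -306$ ($b = 3 \left(-1 - 5\right) \left(10 + 7\right) = 3 \left(\left(-6\right) 17\right) = 3 \left(-102\right) = -306$)
$o{\left(n,p \right)} = \frac{6 p \left(-3 + n\right)}{5}$ ($o{\left(n,p \right)} = \frac{3 \left(n - 3\right) \left(p + p\right)}{5} = \frac{3 \left(-3 + n\right) 2 p}{5} = \frac{3 \cdot 2 p \left(-3 + n\right)}{5} = \frac{6 p \left(-3 + n\right)}{5}$)
$\left(-37 + o{\left(b,Q{\left(0 \right)} \right)}\right) + X = \left(-37 + \frac{6}{5} \cdot 0 \left(-3 - 306\right)\right) + 292 = \left(-37 + \frac{6}{5} \cdot 0 \left(-309\right)\right) + 292 = \left(-37 + 0\right) + 292 = -37 + 292 = 255$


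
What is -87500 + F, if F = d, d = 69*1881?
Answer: 42289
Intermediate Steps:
d = 129789
F = 129789
-87500 + F = -87500 + 129789 = 42289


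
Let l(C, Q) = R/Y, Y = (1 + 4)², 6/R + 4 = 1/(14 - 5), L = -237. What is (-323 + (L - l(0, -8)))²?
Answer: 240047082916/765625 ≈ 3.1353e+5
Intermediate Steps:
R = -54/35 (R = 6/(-4 + 1/(14 - 5)) = 6/(-4 + 1/9) = 6/(-4 + ⅑) = 6/(-35/9) = 6*(-9/35) = -54/35 ≈ -1.5429)
Y = 25 (Y = 5² = 25)
l(C, Q) = -54/875 (l(C, Q) = -54/35/25 = -54/35*1/25 = -54/875)
(-323 + (L - l(0, -8)))² = (-323 + (-237 - 1*(-54/875)))² = (-323 + (-237 + 54/875))² = (-323 - 207321/875)² = (-489946/875)² = 240047082916/765625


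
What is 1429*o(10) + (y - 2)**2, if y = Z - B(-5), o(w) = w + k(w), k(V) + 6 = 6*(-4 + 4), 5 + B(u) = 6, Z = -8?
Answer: 5837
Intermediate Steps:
B(u) = 1 (B(u) = -5 + 6 = 1)
k(V) = -6 (k(V) = -6 + 6*(-4 + 4) = -6 + 6*0 = -6 + 0 = -6)
o(w) = -6 + w (o(w) = w - 6 = -6 + w)
y = -9 (y = -8 - 1*1 = -8 - 1 = -9)
1429*o(10) + (y - 2)**2 = 1429*(-6 + 10) + (-9 - 2)**2 = 1429*4 + (-11)**2 = 5716 + 121 = 5837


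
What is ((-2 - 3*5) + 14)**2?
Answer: 9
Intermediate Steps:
((-2 - 3*5) + 14)**2 = ((-2 - 15) + 14)**2 = (-17 + 14)**2 = (-3)**2 = 9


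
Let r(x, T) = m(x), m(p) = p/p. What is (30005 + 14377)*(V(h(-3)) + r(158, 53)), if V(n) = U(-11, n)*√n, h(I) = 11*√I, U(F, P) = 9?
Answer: 44382 + 399438*3^(¼)*√11*√I ≈ 1.2772e+6 + 1.2329e+6*I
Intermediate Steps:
m(p) = 1
V(n) = 9*√n
r(x, T) = 1
(30005 + 14377)*(V(h(-3)) + r(158, 53)) = (30005 + 14377)*(9*√(11*√(-3)) + 1) = 44382*(9*√(11*(I*√3)) + 1) = 44382*(9*√(11*I*√3) + 1) = 44382*(9*(3^(¼)*√11*√I) + 1) = 44382*(9*3^(¼)*√11*√I + 1) = 44382*(1 + 9*3^(¼)*√11*√I) = 44382 + 399438*3^(¼)*√11*√I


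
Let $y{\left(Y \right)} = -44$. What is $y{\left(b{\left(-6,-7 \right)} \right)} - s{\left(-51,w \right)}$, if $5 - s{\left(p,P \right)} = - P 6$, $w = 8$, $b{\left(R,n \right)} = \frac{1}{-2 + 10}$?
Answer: $-97$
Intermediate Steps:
$b{\left(R,n \right)} = \frac{1}{8}$
$s{\left(p,P \right)} = 5 + 6 P$ ($s{\left(p,P \right)} = 5 - - P 6 = 5 - - 6 P = 5 + 6 P$)
$y{\left(b{\left(-6,-7 \right)} \right)} - s{\left(-51,w \right)} = -44 - \left(5 + 6 \cdot 8\right) = -44 - \left(5 + 48\right) = -44 - 53 = -97$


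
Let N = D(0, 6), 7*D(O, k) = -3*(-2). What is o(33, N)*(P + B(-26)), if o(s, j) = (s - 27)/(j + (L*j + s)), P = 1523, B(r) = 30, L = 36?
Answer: 21742/151 ≈ 143.99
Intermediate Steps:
D(O, k) = 6/7 (D(O, k) = (-3*(-2))/7 = (⅐)*6 = 6/7)
N = 6/7 ≈ 0.85714
o(s, j) = (-27 + s)/(s + 37*j) (o(s, j) = (s - 27)/(j + (36*j + s)) = (-27 + s)/(j + (s + 36*j)) = (-27 + s)/(s + 37*j))
o(33, N)*(P + B(-26)) = ((-27 + 33)/(33 + 37*(6/7)))*(1523 + 30) = (6/(33 + 222/7))*1553 = (6/(453/7))*1553 = ((7/453)*6)*1553 = (14/151)*1553 = 21742/151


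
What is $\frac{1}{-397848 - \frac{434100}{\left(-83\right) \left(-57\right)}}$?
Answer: $- \frac{1577}{627550996} \approx -2.5129 \cdot 10^{-6}$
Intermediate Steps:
$\frac{1}{-397848 - \frac{434100}{\left(-83\right) \left(-57\right)}} = \frac{1}{-397848 - \frac{434100}{4731}} = \frac{1}{-397848 - \frac{144700}{1577}} = \frac{1}{- \frac{627550996}{1577}} = - \frac{1577}{627550996}$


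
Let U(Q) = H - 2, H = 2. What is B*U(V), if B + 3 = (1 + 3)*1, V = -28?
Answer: 0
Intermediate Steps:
U(Q) = 0 (U(Q) = 2 - 2 = 0)
B = 1 (B = -3 + (1 + 3)*1 = -3 + 4*1 = -3 + 4 = 1)
B*U(V) = 1*0 = 0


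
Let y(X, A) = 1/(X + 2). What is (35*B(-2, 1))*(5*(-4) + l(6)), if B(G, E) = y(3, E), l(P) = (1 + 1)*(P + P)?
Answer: 28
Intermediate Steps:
y(X, A) = 1/(2 + X)
l(P) = 4*P (l(P) = 2*(2*P) = 4*P)
B(G, E) = ⅕ (B(G, E) = 1/(2 + 3) = 1/5 = ⅕)
(35*B(-2, 1))*(5*(-4) + l(6)) = (35*(⅕))*(5*(-4) + 4*6) = 7*(-20 + 24) = 7*4 = 28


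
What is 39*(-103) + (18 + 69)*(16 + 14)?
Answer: -1407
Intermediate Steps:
39*(-103) + (18 + 69)*(16 + 14) = -4017 + 87*30 = -4017 + 2610 = -1407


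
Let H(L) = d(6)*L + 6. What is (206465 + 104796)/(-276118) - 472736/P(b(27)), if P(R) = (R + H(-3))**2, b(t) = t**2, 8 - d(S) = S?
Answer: -295947775949/146740426038 ≈ -2.0168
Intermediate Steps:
d(S) = 8 - S
H(L) = 6 + 2*L (H(L) = (8 - 1*6)*L + 6 = (8 - 6)*L + 6 = 2*L + 6 = 6 + 2*L)
P(R) = R**2 (P(R) = (R + (6 + 2*(-3)))**2 = (R + (6 - 6))**2 = (R + 0)**2 = R**2)
(206465 + 104796)/(-276118) - 472736/P(b(27)) = (206465 + 104796)/(-276118) - 472736/((27**2)**2) = 311261*(-1/276118) - 472736/(729**2) = -311261/276118 - 472736/531441 = -295947775949/146740426038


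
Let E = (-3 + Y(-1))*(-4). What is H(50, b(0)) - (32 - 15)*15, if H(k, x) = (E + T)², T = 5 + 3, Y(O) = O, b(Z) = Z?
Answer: 321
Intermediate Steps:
T = 8
E = 16 (E = (-3 - 1)*(-4) = -4*(-4) = 16)
H(k, x) = 576 (H(k, x) = (16 + 8)² = 24² = 576)
H(50, b(0)) - (32 - 15)*15 = 576 - (32 - 15)*15 = 576 - 17*15 = 576 - 1*255 = 576 - 255 = 321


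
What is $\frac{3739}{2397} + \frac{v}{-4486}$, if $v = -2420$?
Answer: $\frac{11286947}{5376471} \approx 2.0993$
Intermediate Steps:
$\frac{3739}{2397} + \frac{v}{-4486} = \frac{3739}{2397} - \frac{2420}{-4486} = 3739 \cdot \frac{1}{2397} - - \frac{1210}{2243} = \frac{3739}{2397} + \frac{1210}{2243} = \frac{11286947}{5376471}$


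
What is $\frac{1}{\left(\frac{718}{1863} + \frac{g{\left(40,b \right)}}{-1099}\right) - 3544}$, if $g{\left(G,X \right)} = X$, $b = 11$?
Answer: $- \frac{2047437}{7255348139} \approx -0.0002822$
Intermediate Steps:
$\frac{1}{\left(\frac{718}{1863} + \frac{g{\left(40,b \right)}}{-1099}\right) - 3544} = \frac{1}{\left(\frac{718}{1863} + \frac{11}{-1099}\right) - 3544} = \frac{1}{\left(718 \cdot \frac{1}{1863} + 11 \left(- \frac{1}{1099}\right)\right) - 3544} = \frac{1}{\left(\frac{718}{1863} - \frac{11}{1099}\right) - 3544} = \frac{1}{\frac{768589}{2047437} - 3544} = \frac{1}{- \frac{7255348139}{2047437}} = - \frac{2047437}{7255348139}$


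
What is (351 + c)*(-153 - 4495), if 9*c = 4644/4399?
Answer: -86495640/53 ≈ -1.6320e+6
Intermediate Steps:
c = 516/4399 (c = (4644/4399)/9 = (4644*(1/4399))/9 = (1/9)*(4644/4399) = 516/4399 ≈ 0.11730)
(351 + c)*(-153 - 4495) = (351 + 516/4399)*(-153 - 4495) = (1544565/4399)*(-4648) = -86495640/53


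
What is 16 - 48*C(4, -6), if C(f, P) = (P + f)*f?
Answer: 400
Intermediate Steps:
C(f, P) = f*(P + f)
16 - 48*C(4, -6) = 16 - 192*(-6 + 4) = 16 - 192*(-2) = 16 - 48*(-8) = 16 + 384 = 400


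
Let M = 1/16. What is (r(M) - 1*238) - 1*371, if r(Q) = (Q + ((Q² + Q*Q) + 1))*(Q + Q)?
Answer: -623479/1024 ≈ -608.87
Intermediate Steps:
M = 1/16 ≈ 0.062500
r(Q) = 2*Q*(1 + Q + 2*Q²) (r(Q) = (Q + ((Q² + Q²) + 1))*(2*Q) = (Q + (2*Q² + 1))*(2*Q) = (Q + (1 + 2*Q²))*(2*Q) = (1 + Q + 2*Q²)*(2*Q) = 2*Q*(1 + Q + 2*Q²))
(r(M) - 1*238) - 1*371 = (2*(1/16)*(1 + 1/16 + 2*(1/16)²) - 1*238) - 1*371 = (2*(1/16)*(1 + 1/16 + 2*(1/256)) - 238) - 371 = (2*(1/16)*(1 + 1/16 + 1/128) - 238) - 371 = (2*(1/16)*(137/128) - 238) - 371 = (137/1024 - 238) - 371 = -243575/1024 - 371 = -623479/1024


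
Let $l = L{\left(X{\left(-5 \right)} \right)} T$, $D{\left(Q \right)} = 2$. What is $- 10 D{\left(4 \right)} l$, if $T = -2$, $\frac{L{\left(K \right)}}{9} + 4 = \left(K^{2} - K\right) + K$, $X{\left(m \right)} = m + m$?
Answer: $34560$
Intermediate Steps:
$X{\left(m \right)} = 2 m$
$L{\left(K \right)} = -36 + 9 K^{2}$ ($L{\left(K \right)} = -36 + 9 \left(\left(K^{2} - K\right) + K\right) = -36 + 9 K^{2}$)
$l = -1728$ ($l = \left(-36 + 9 \left(2 \left(-5\right)\right)^{2}\right) \left(-2\right) = \left(-36 + 9 \left(-10\right)^{2}\right) \left(-2\right) = \left(-36 + 9 \cdot 100\right) \left(-2\right) = \left(-36 + 900\right) \left(-2\right) = 864 \left(-2\right) = -1728$)
$- 10 D{\left(4 \right)} l = \left(-10\right) 2 \left(-1728\right) = \left(-20\right) \left(-1728\right) = 34560$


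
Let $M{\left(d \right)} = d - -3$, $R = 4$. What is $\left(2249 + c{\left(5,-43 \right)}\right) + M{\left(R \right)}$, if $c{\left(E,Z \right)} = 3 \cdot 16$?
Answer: $2304$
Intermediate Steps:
$M{\left(d \right)} = 3 + d$ ($M{\left(d \right)} = d + 3 = 3 + d$)
$c{\left(E,Z \right)} = 48$
$\left(2249 + c{\left(5,-43 \right)}\right) + M{\left(R \right)} = \left(2249 + 48\right) + \left(3 + 4\right) = 2297 + 7 = 2304$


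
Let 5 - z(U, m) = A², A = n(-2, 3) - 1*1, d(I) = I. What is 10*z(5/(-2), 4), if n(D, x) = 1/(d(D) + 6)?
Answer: 355/8 ≈ 44.375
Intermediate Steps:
n(D, x) = 1/(6 + D) (n(D, x) = 1/(D + 6) = 1/(6 + D))
A = -¾ (A = 1/(6 - 2) - 1*1 = 1/4 - 1 = ¼ - 1 = -¾ ≈ -0.75000)
z(U, m) = 71/16 (z(U, m) = 5 - (-¾)² = 5 - 1*9/16 = 5 - 9/16 = 71/16)
10*z(5/(-2), 4) = 10*(71/16) = 355/8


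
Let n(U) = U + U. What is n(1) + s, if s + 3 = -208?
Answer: -209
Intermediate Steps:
s = -211 (s = -3 - 208 = -211)
n(U) = 2*U
n(1) + s = 2*1 - 211 = 2 - 211 = -209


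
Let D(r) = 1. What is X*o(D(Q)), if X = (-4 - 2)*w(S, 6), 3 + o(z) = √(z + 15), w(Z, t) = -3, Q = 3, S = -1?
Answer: 18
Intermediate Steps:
o(z) = -3 + √(15 + z) (o(z) = -3 + √(z + 15) = -3 + √(15 + z))
X = 18 (X = (-4 - 2)*(-3) = -6*(-3) = 18)
X*o(D(Q)) = 18*(-3 + √(15 + 1)) = 18*(-3 + √16) = 18*(-3 + 4) = 18*1 = 18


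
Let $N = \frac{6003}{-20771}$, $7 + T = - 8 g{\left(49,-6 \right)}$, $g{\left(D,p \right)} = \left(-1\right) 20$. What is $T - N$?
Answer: $\frac{3183966}{20771} \approx 153.29$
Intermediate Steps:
$g{\left(D,p \right)} = -20$
$T = 153$ ($T = -7 - -160 = -7 + 160 = 153$)
$N = - \frac{6003}{20771}$ ($N = 6003 \left(- \frac{1}{20771}\right) = - \frac{6003}{20771} \approx -0.28901$)
$T - N = 153 - - \frac{6003}{20771} = 153 + \frac{6003}{20771} = \frac{3183966}{20771}$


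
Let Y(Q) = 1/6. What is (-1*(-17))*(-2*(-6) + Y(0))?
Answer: 1241/6 ≈ 206.83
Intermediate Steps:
Y(Q) = ⅙
(-1*(-17))*(-2*(-6) + Y(0)) = (-1*(-17))*(-2*(-6) + ⅙) = 17*(12 + ⅙) = 17*(73/6) = 1241/6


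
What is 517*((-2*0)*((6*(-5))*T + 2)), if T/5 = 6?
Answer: 0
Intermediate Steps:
T = 30 (T = 5*6 = 30)
517*((-2*0)*((6*(-5))*T + 2)) = 517*((-2*0)*((6*(-5))*30 + 2)) = 517*(0*(-30*30 + 2)) = 517*(0*(-900 + 2)) = 517*(0*(-898)) = 517*0 = 0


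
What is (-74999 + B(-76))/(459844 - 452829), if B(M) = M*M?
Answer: -69223/7015 ≈ -9.8679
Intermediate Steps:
B(M) = M**2
(-74999 + B(-76))/(459844 - 452829) = (-74999 + (-76)**2)/(459844 - 452829) = (-74999 + 5776)/7015 = -69223*1/7015 = -69223/7015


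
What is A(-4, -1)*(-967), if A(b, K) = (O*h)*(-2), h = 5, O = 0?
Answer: 0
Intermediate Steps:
A(b, K) = 0 (A(b, K) = (0*5)*(-2) = 0*(-2) = 0)
A(-4, -1)*(-967) = 0*(-967) = 0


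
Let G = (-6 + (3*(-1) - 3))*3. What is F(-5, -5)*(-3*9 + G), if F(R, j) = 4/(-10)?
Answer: 126/5 ≈ 25.200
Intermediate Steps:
F(R, j) = -2/5 (F(R, j) = 4*(-1/10) = -2/5)
G = -36 (G = (-6 + (-3 - 3))*3 = (-6 - 6)*3 = -12*3 = -36)
F(-5, -5)*(-3*9 + G) = -2*(-3*9 - 36)/5 = -2*(-27 - 36)/5 = -2/5*(-63) = 126/5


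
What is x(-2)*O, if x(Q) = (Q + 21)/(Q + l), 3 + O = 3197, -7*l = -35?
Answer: 60686/3 ≈ 20229.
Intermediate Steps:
l = 5 (l = -1/7*(-35) = 5)
O = 3194 (O = -3 + 3197 = 3194)
x(Q) = (21 + Q)/(5 + Q) (x(Q) = (Q + 21)/(Q + 5) = (21 + Q)/(5 + Q))
x(-2)*O = ((21 - 2)/(5 - 2))*3194 = (19/3)*3194 = 60686/3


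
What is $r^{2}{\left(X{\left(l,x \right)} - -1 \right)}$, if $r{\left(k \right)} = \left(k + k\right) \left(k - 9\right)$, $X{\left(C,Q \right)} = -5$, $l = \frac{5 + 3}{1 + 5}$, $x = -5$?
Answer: $10816$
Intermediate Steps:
$l = \frac{4}{3}$ ($l = \frac{8}{6} = 8 \cdot \frac{1}{6} = \frac{4}{3} \approx 1.3333$)
$r{\left(k \right)} = 2 k \left(-9 + k\right)$
$r^{2}{\left(X{\left(l,x \right)} - -1 \right)} = \left(2 \left(-5 - -1\right) \left(-9 - 4\right)\right)^{2} = \left(2 \left(-5 + 1\right) \left(-9 + \left(-5 + 1\right)\right)\right)^{2} = \left(2 \left(-4\right) \left(-9 - 4\right)\right)^{2} = \left(2 \left(-4\right) \left(-13\right)\right)^{2} = 104^{2} = 10816$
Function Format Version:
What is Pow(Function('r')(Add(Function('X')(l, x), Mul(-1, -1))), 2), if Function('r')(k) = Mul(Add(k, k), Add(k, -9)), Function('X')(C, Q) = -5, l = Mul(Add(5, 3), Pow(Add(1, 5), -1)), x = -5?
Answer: 10816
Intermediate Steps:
l = Rational(4, 3) (l = Mul(8, Pow(6, -1)) = Mul(8, Rational(1, 6)) = Rational(4, 3) ≈ 1.3333)
Function('r')(k) = Mul(2, k, Add(-9, k)) (Function('r')(k) = Mul(Mul(2, k), Add(-9, k)) = Mul(2, k, Add(-9, k)))
Pow(Function('r')(Add(Function('X')(l, x), Mul(-1, -1))), 2) = Pow(Mul(2, Add(-5, Mul(-1, -1)), Add(-9, Add(-5, Mul(-1, -1)))), 2) = Pow(Mul(2, Add(-5, 1), Add(-9, Add(-5, 1))), 2) = Pow(Mul(2, -4, Add(-9, -4)), 2) = Pow(Mul(2, -4, -13), 2) = Pow(104, 2) = 10816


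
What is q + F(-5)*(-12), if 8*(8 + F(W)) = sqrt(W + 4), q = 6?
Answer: 102 - 3*I/2 ≈ 102.0 - 1.5*I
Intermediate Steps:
F(W) = -8 + sqrt(4 + W)/8 (F(W) = -8 + sqrt(W + 4)/8 = -8 + sqrt(4 + W)/8)
q + F(-5)*(-12) = 6 + (-8 + sqrt(4 - 5)/8)*(-12) = 6 + (-8 + sqrt(-1)/8)*(-12) = 6 + (-8 + I/8)*(-12) = 6 + (96 - 3*I/2) = 102 - 3*I/2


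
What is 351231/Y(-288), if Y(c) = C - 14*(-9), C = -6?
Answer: 117077/40 ≈ 2926.9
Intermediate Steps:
Y(c) = 120 (Y(c) = -6 - 14*(-9) = -6 + 126 = 120)
351231/Y(-288) = 351231/120 = 351231*(1/120) = 117077/40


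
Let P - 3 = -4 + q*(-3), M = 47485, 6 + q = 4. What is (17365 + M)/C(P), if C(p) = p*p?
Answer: 2594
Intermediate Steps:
q = -2 (q = -6 + 4 = -2)
P = 5 (P = 3 + (-4 - 2*(-3)) = 3 + (-4 + 6) = 3 + 2 = 5)
C(p) = p²
(17365 + M)/C(P) = (17365 + 47485)/(5²) = 64850/25 = 64850*(1/25) = 2594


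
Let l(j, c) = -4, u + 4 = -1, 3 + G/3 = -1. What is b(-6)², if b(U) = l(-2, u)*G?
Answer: 2304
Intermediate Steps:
G = -12 (G = -9 + 3*(-1) = -9 - 3 = -12)
u = -5 (u = -4 - 1 = -5)
b(U) = 48 (b(U) = -4*(-12) = 48)
b(-6)² = 48² = 2304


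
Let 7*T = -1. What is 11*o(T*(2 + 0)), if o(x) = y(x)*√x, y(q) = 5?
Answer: 55*I*√14/7 ≈ 29.399*I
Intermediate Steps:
T = -⅐ (T = (⅐)*(-1) = -⅐ ≈ -0.14286)
o(x) = 5*√x
11*o(T*(2 + 0)) = 11*(5*√(-(2 + 0)/7)) = 11*(5*√(-⅐*2)) = 11*(5*√(-2/7)) = 11*(5*(I*√14/7)) = 11*(5*I*√14/7) = 55*I*√14/7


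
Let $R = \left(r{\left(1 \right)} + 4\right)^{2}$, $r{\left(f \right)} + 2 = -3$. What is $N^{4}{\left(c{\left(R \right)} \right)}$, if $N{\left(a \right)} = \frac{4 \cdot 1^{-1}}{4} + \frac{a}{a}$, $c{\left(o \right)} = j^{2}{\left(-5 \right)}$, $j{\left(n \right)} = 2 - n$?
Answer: $16$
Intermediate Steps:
$r{\left(f \right)} = -5$ ($r{\left(f \right)} = -2 - 3 = -5$)
$R = 1$ ($R = \left(-5 + 4\right)^{2} = \left(-1\right)^{2} = 1$)
$c{\left(o \right)} = 49$ ($c{\left(o \right)} = \left(2 - -5\right)^{2} = \left(2 + 5\right)^{2} = 7^{2} = 49$)
$N{\left(a \right)} = 2$ ($N{\left(a \right)} = 4 \cdot 1 \cdot \frac{1}{4} + 1 = 4 \cdot \frac{1}{4} + 1 = 1 + 1 = 2$)
$N^{4}{\left(c{\left(R \right)} \right)} = 2^{4} = 16$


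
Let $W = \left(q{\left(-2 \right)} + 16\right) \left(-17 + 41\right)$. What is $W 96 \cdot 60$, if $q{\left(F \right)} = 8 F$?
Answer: $0$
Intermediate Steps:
$W = 0$ ($W = \left(8 \left(-2\right) + 16\right) \left(-17 + 41\right) = \left(-16 + 16\right) 24 = 0 \cdot 24 = 0$)
$W 96 \cdot 60 = 0 \cdot 96 \cdot 60 = 0 \cdot 60 = 0$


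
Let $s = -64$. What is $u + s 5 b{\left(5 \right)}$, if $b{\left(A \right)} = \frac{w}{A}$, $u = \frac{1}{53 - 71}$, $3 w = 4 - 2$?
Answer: $- \frac{769}{18} \approx -42.722$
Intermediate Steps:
$w = \frac{2}{3}$ ($w = \frac{4 - 2}{3} = \frac{1}{3} \cdot 2 = \frac{2}{3} \approx 0.66667$)
$u = - \frac{1}{18}$ ($u = \frac{1}{-18} = - \frac{1}{18} \approx -0.055556$)
$b{\left(A \right)} = \frac{2}{3 A}$
$u + s 5 b{\left(5 \right)} = - \frac{1}{18} + \left(-64\right) 5 \frac{2}{3 \cdot 5} = - \frac{1}{18} - 320 \cdot \frac{2}{3} \cdot \frac{1}{5} = - \frac{1}{18} - \frac{128}{3} = - \frac{769}{18}$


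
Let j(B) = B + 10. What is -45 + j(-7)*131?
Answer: 348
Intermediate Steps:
j(B) = 10 + B
-45 + j(-7)*131 = -45 + (10 - 7)*131 = -45 + 3*131 = -45 + 393 = 348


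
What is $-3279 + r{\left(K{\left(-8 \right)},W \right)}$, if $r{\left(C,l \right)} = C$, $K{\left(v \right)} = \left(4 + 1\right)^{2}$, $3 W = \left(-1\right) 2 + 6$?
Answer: $-3254$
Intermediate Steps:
$W = \frac{4}{3}$ ($W = \frac{\left(-1\right) 2 + 6}{3} = \frac{-2 + 6}{3} = \frac{1}{3} \cdot 4 = \frac{4}{3} \approx 1.3333$)
$K{\left(v \right)} = 25$ ($K{\left(v \right)} = 5^{2} = 25$)
$-3279 + r{\left(K{\left(-8 \right)},W \right)} = -3279 + 25 = -3254$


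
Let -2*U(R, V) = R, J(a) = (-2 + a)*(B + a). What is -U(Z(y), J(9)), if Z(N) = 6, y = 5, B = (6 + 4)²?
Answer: 3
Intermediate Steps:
B = 100 (B = 10² = 100)
J(a) = (-2 + a)*(100 + a)
U(R, V) = -R/2
-U(Z(y), J(9)) = -(-1)*6/2 = -1*(-3) = 3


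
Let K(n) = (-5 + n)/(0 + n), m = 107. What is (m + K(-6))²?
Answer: 426409/36 ≈ 11845.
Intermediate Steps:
K(n) = (-5 + n)/n
(m + K(-6))² = (107 + (-5 - 6)/(-6))² = (107 - ⅙*(-11))² = (107 + 11/6)² = (653/6)² = 426409/36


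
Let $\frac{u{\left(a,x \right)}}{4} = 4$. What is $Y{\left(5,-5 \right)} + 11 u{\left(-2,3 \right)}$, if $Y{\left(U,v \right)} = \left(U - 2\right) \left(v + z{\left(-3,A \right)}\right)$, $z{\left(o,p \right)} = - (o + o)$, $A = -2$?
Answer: $179$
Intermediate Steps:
$u{\left(a,x \right)} = 16$ ($u{\left(a,x \right)} = 4 \cdot 4 = 16$)
$z{\left(o,p \right)} = - 2 o$
$Y{\left(U,v \right)} = \left(-2 + U\right) \left(6 + v\right)$ ($Y{\left(U,v \right)} = \left(U - 2\right) \left(v - -6\right) = \left(-2 + U\right) \left(v + 6\right) = \left(-2 + U\right) \left(6 + v\right)$)
$Y{\left(5,-5 \right)} + 11 u{\left(-2,3 \right)} = \left(-12 - -10 + 6 \cdot 5 + 5 \left(-5\right)\right) + 11 \cdot 16 = \left(-12 + 10 + 30 - 25\right) + 176 = 3 + 176 = 179$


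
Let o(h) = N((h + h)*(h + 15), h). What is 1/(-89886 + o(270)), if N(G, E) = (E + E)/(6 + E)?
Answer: -23/2067333 ≈ -1.1125e-5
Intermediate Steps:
N(G, E) = 2*E/(6 + E) (N(G, E) = (2*E)/(6 + E) = 2*E/(6 + E))
o(h) = 2*h/(6 + h)
1/(-89886 + o(270)) = 1/(-89886 + 2*270/(6 + 270)) = 1/(-89886 + 2*270/276) = 1/(-89886 + 2*270*(1/276)) = 1/(-89886 + 45/23) = 1/(-2067333/23) = -23/2067333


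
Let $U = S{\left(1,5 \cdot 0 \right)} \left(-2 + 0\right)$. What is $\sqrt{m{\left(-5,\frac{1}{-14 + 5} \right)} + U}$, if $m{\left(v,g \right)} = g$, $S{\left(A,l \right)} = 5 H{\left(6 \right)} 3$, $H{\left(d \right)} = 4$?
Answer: $\frac{i \sqrt{1081}}{3} \approx 10.96 i$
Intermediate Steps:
$S{\left(A,l \right)} = 60$ ($S{\left(A,l \right)} = 5 \cdot 4 \cdot 3 = 20 \cdot 3 = 60$)
$U = -120$ ($U = 60 \left(-2 + 0\right) = 60 \left(-2\right) = -120$)
$\sqrt{m{\left(-5,\frac{1}{-14 + 5} \right)} + U} = \sqrt{\frac{1}{-14 + 5} - 120} = \sqrt{\frac{1}{-9} - 120} = \sqrt{- \frac{1}{9} - 120} = \sqrt{- \frac{1081}{9}} = \frac{i \sqrt{1081}}{3}$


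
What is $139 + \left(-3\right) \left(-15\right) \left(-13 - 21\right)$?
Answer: $-1391$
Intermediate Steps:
$139 + \left(-3\right) \left(-15\right) \left(-13 - 21\right) = 139 + 45 \left(-13 - 21\right) = 139 + 45 \left(-34\right) = 139 - 1530 = -1391$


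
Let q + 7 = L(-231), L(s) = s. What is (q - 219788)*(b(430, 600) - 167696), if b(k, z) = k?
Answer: 36802868916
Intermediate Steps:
q = -238 (q = -7 - 231 = -238)
(q - 219788)*(b(430, 600) - 167696) = (-238 - 219788)*(430 - 167696) = -220026*(-167266) = 36802868916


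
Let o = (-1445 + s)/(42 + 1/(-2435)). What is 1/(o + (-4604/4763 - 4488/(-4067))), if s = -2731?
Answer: -1981065173549/196705201449116 ≈ -0.010071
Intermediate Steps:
o = -10168560/102269 (o = (-1445 - 2731)/(42 + 1/(-2435)) = -4176/(42 - 1/2435) = -4176/102269/2435 = -4176*2435/102269 = -10168560/102269 ≈ -99.430)
1/(o + (-4604/4763 - 4488/(-4067))) = 1/(-10168560/102269 + (-4604/4763 - 4488/(-4067))) = 1/(-10168560/102269 + (-4604*1/4763 - 4488*(-1/4067))) = 1/(-10168560/102269 + (-4604/4763 + 4488/4067)) = 1/(-10168560/102269 + 2651876/19371121) = 1/(-196705201449116/1981065173549) = -1981065173549/196705201449116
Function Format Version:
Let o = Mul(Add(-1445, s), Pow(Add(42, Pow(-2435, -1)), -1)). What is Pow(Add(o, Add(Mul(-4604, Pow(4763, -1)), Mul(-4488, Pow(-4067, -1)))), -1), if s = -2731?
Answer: Rational(-1981065173549, 196705201449116) ≈ -0.010071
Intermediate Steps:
o = Rational(-10168560, 102269) (o = Mul(Add(-1445, -2731), Pow(Add(42, Pow(-2435, -1)), -1)) = Mul(-4176, Pow(Add(42, Rational(-1, 2435)), -1)) = Mul(-4176, Pow(Rational(102269, 2435), -1)) = Mul(-4176, Rational(2435, 102269)) = Rational(-10168560, 102269) ≈ -99.430)
Pow(Add(o, Add(Mul(-4604, Pow(4763, -1)), Mul(-4488, Pow(-4067, -1)))), -1) = Pow(Add(Rational(-10168560, 102269), Add(Mul(-4604, Pow(4763, -1)), Mul(-4488, Pow(-4067, -1)))), -1) = Pow(Add(Rational(-10168560, 102269), Add(Mul(-4604, Rational(1, 4763)), Mul(-4488, Rational(-1, 4067)))), -1) = Pow(Add(Rational(-10168560, 102269), Add(Rational(-4604, 4763), Rational(4488, 4067))), -1) = Pow(Add(Rational(-10168560, 102269), Rational(2651876, 19371121)), -1) = Pow(Rational(-196705201449116, 1981065173549), -1) = Rational(-1981065173549, 196705201449116)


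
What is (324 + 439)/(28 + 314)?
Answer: 763/342 ≈ 2.2310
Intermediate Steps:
(324 + 439)/(28 + 314) = 763/342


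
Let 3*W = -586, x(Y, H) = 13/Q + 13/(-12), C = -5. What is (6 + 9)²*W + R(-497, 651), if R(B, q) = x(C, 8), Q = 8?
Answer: -1054787/24 ≈ -43949.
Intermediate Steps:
x(Y, H) = 13/24 (x(Y, H) = 13/8 + 13/(-12) = 13*(⅛) + 13*(-1/12) = 13/8 - 13/12 = 13/24)
W = -586/3 (W = (⅓)*(-586) = -586/3 ≈ -195.33)
R(B, q) = 13/24
(6 + 9)²*W + R(-497, 651) = (6 + 9)²*(-586/3) + 13/24 = 15²*(-586/3) + 13/24 = 225*(-586/3) + 13/24 = -43950 + 13/24 = -1054787/24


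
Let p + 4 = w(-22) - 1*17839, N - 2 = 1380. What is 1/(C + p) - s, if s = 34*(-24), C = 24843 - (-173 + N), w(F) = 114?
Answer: 4818481/5905 ≈ 816.00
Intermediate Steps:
N = 1382 (N = 2 + 1380 = 1382)
C = 23634 (C = 24843 - (-173 + 1382) = 24843 - 1*1209 = 24843 - 1209 = 23634)
p = -17729 (p = -4 + (114 - 1*17839) = -4 + (114 - 17839) = -4 - 17725 = -17729)
s = -816
1/(C + p) - s = 1/(23634 - 17729) - 1*(-816) = 1/5905 + 816 = 4818481/5905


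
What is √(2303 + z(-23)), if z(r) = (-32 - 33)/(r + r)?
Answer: √4876138/46 ≈ 48.004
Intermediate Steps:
z(r) = -65/(2*r) (z(r) = -65*1/(2*r) = -65/(2*r))
√(2303 + z(-23)) = √(2303 - 65/2/(-23)) = √(2303 - 65/2*(-1/23)) = √(2303 + 65/46) = √(106003/46) = √4876138/46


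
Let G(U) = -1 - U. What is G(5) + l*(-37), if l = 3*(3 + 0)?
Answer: -339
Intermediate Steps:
l = 9 (l = 3*3 = 9)
G(5) + l*(-37) = (-1 - 1*5) + 9*(-37) = (-1 - 5) - 333 = -6 - 333 = -339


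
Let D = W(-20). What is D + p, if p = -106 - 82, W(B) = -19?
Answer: -207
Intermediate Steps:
p = -188
D = -19
D + p = -19 - 188 = -207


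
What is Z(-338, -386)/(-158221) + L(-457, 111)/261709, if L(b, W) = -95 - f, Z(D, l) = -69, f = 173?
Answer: -496843/845058361 ≈ -0.00058794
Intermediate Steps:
L(b, W) = -268 (L(b, W) = -95 - 1*173 = -95 - 173 = -268)
Z(-338, -386)/(-158221) + L(-457, 111)/261709 = -69/(-158221) - 268/261709 = -69*(-1/158221) - 268*1/261709 = 69/158221 - 268/261709 = -496843/845058361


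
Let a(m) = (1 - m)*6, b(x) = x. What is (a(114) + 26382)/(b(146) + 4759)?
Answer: 2856/545 ≈ 5.2404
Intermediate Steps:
a(m) = 6 - 6*m
(a(114) + 26382)/(b(146) + 4759) = ((6 - 6*114) + 26382)/(146 + 4759) = ((6 - 684) + 26382)/4905 = (-678 + 26382)*(1/4905) = 25704*(1/4905) = 2856/545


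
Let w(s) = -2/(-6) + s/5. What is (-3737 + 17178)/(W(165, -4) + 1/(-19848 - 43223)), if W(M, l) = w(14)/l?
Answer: -50864238660/2964397 ≈ -17158.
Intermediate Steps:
w(s) = 1/3 + s/5 (w(s) = -2*(-1/6) + s*(1/5) = 1/3 + s/5)
W(M, l) = 47/(15*l) (W(M, l) = (1/3 + (1/5)*14)/l = (1/3 + 14/5)/l = 47/(15*l))
(-3737 + 17178)/(W(165, -4) + 1/(-19848 - 43223)) = (-3737 + 17178)/((47/15)/(-4) + 1/(-19848 - 43223)) = 13441/((47/15)*(-1/4) + 1/(-63071)) = 13441/(-47/60 - 1/63071) = 13441/(-2964397/3784260) = 13441*(-3784260/2964397) = -50864238660/2964397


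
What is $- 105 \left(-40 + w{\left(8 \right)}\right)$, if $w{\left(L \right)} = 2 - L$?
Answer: $4830$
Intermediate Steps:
$- 105 \left(-40 + w{\left(8 \right)}\right) = - 105 \left(-40 + \left(2 - 8\right)\right) = - 105 \left(-40 - 6\right) = \left(-105\right) \left(-46\right) = 4830$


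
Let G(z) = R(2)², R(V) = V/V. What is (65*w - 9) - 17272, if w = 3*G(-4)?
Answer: -17086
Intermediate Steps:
R(V) = 1
G(z) = 1 (G(z) = 1² = 1)
w = 3 (w = 3*1 = 3)
(65*w - 9) - 17272 = (65*3 - 9) - 17272 = (195 - 9) - 17272 = 186 - 17272 = -17086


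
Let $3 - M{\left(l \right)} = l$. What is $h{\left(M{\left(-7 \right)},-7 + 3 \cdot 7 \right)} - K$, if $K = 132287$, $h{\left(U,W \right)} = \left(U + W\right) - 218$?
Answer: $-132481$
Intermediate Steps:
$M{\left(l \right)} = 3 - l$
$h{\left(U,W \right)} = -218 + U + W$
$h{\left(M{\left(-7 \right)},-7 + 3 \cdot 7 \right)} - K = \left(-218 + \left(3 - -7\right) + \left(-7 + 3 \cdot 7\right)\right) - 132287 = \left(-218 + \left(3 + 7\right) + \left(-7 + 21\right)\right) - 132287 = \left(-218 + 10 + 14\right) - 132287 = -194 - 132287 = -132481$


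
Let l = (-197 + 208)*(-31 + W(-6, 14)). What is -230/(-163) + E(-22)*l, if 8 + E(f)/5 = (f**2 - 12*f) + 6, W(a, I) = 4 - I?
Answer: -274203260/163 ≈ -1.6822e+6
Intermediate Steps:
E(f) = -10 - 60*f + 5*f**2 (E(f) = -40 + 5*((f**2 - 12*f) + 6) = -40 + 5*(6 + f**2 - 12*f) = -40 + (30 - 60*f + 5*f**2) = -10 - 60*f + 5*f**2)
l = -451 (l = (-197 + 208)*(-31 + (4 - 1*14)) = 11*(-31 + (4 - 14)) = 11*(-31 - 10) = 11*(-41) = -451)
-230/(-163) + E(-22)*l = -230/(-163) + (-10 - 60*(-22) + 5*(-22)**2)*(-451) = -230*(-1/163) + (-10 + 1320 + 5*484)*(-451) = 230/163 + (-10 + 1320 + 2420)*(-451) = 230/163 + 3730*(-451) = 230/163 - 1682230 = -274203260/163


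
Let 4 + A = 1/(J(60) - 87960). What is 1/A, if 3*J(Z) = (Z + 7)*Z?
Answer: -86620/346481 ≈ -0.25000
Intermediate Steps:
J(Z) = Z*(7 + Z)/3 (J(Z) = ((Z + 7)*Z)/3 = ((7 + Z)*Z)/3 = (Z*(7 + Z))/3 = Z*(7 + Z)/3)
A = -346481/86620 (A = -4 + 1/((⅓)*60*(7 + 60) - 87960) = -4 + 1/((⅓)*60*67 - 87960) = -4 + 1/(1340 - 87960) = -4 + 1/(-86620) = -4 - 1/86620 = -346481/86620 ≈ -4.0000)
1/A = 1/(-346481/86620) = -86620/346481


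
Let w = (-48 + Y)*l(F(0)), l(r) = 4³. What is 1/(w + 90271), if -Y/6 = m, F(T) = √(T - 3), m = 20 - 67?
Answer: 1/105247 ≈ 9.5015e-6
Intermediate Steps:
m = -47
F(T) = √(-3 + T)
Y = 282 (Y = -6*(-47) = 282)
l(r) = 64
w = 14976 (w = (-48 + 282)*64 = 234*64 = 14976)
1/(w + 90271) = 1/(14976 + 90271) = 1/105247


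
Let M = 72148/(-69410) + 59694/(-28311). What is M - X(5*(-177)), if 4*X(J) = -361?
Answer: 114107539973/1310044340 ≈ 87.102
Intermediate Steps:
X(J) = -361/4 (X(J) = (¼)*(-361) = -361/4)
M = -1030990428/327511085 (M = 72148*(-1/69410) + 59694*(-1/28311) = -36074/34705 - 19898/9437 = -1030990428/327511085 ≈ -3.1480)
M - X(5*(-177)) = -1030990428/327511085 - 1*(-361/4) = -1030990428/327511085 + 361/4 = 114107539973/1310044340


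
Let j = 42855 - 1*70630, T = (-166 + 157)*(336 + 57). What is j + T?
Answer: -31312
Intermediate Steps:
T = -3537 (T = -9*393 = -3537)
j = -27775 (j = 42855 - 70630 = -27775)
j + T = -27775 - 3537 = -31312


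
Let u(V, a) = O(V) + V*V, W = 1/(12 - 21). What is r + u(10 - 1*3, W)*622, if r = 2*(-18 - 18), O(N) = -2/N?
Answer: 211598/7 ≈ 30228.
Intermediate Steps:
W = -⅑ (W = 1/(-9) = -⅑ ≈ -0.11111)
r = -72 (r = 2*(-36) = -72)
u(V, a) = V² - 2/V (u(V, a) = -2/V + V*V = -2/V + V² = V² - 2/V)
r + u(10 - 1*3, W)*622 = -72 + ((-2 + (10 - 1*3)³)/(10 - 1*3))*622 = -72 + ((-2 + (10 - 3)³)/(10 - 3))*622 = -72 + ((-2 + 7³)/7)*622 = -72 + ((-2 + 343)/7)*622 = -72 + ((⅐)*341)*622 = -72 + (341/7)*622 = -72 + 212102/7 = 211598/7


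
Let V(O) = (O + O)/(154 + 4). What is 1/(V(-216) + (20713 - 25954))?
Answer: -79/414255 ≈ -0.00019070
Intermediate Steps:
V(O) = O/79 (V(O) = (2*O)/158 = (2*O)*(1/158) = O/79)
1/(V(-216) + (20713 - 25954)) = 1/((1/79)*(-216) + (20713 - 25954)) = 1/(-216/79 - 5241) = 1/(-414255/79) = -79/414255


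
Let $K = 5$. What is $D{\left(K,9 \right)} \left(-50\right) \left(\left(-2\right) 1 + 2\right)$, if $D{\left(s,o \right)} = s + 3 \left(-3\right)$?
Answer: $0$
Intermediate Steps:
$D{\left(s,o \right)} = -9 + s$ ($D{\left(s,o \right)} = s - 9 = -9 + s$)
$D{\left(K,9 \right)} \left(-50\right) \left(\left(-2\right) 1 + 2\right) = \left(-9 + 5\right) \left(-50\right) \left(\left(-2\right) 1 + 2\right) = \left(-4\right) \left(-50\right) \left(-2 + 2\right) = 200 \cdot 0 = 0$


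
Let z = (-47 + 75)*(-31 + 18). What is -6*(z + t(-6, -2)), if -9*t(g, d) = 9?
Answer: 2190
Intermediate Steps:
z = -364 (z = 28*(-13) = -364)
t(g, d) = -1 (t(g, d) = -⅑*9 = -1)
-6*(z + t(-6, -2)) = -6*(-364 - 1) = -6*(-365) = 2190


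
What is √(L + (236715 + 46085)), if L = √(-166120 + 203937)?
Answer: √(282800 + √37817) ≈ 531.97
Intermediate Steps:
L = √37817 ≈ 194.47
√(L + (236715 + 46085)) = √(√37817 + (236715 + 46085)) = √(√37817 + 282800) = √(282800 + √37817)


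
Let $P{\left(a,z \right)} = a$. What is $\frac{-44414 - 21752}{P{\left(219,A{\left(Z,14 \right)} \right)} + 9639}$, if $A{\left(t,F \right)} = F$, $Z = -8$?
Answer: $- \frac{33083}{4929} \approx -6.7119$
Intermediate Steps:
$\frac{-44414 - 21752}{P{\left(219,A{\left(Z,14 \right)} \right)} + 9639} = \frac{-44414 - 21752}{219 + 9639} = - \frac{66166}{9858} = \left(-66166\right) \frac{1}{9858} = - \frac{33083}{4929}$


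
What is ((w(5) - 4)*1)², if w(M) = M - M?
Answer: 16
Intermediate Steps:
w(M) = 0
((w(5) - 4)*1)² = ((0 - 4)*1)² = (-4*1)² = (-4)² = 16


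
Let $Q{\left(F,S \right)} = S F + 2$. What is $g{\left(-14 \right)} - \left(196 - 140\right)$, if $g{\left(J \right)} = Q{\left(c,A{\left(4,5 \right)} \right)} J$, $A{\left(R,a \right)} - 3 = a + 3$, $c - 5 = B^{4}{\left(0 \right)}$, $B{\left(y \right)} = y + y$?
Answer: $-854$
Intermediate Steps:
$B{\left(y \right)} = 2 y$
$c = 5$ ($c = 5 + \left(2 \cdot 0\right)^{4} = 5 + 0^{4} = 5 + 0 = 5$)
$A{\left(R,a \right)} = 6 + a$ ($A{\left(R,a \right)} = 3 + \left(a + 3\right) = 3 + \left(3 + a\right) = 6 + a$)
$Q{\left(F,S \right)} = 2 + F S$ ($Q{\left(F,S \right)} = F S + 2 = 2 + F S$)
$g{\left(J \right)} = 57 J$ ($g{\left(J \right)} = \left(2 + 5 \left(6 + 5\right)\right) J = \left(2 + 5 \cdot 11\right) J = \left(2 + 55\right) J = 57 J$)
$g{\left(-14 \right)} - \left(196 - 140\right) = 57 \left(-14\right) - \left(196 - 140\right) = -798 - \left(196 - 140\right) = -798 - 56 = -854$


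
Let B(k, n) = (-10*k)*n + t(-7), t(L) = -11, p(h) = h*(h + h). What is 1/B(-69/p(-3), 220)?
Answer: 3/25267 ≈ 0.00011873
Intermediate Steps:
p(h) = 2*h² (p(h) = h*(2*h) = 2*h²)
B(k, n) = -11 - 10*k*n (B(k, n) = (-10*k)*n - 11 = -10*k*n - 11 = -11 - 10*k*n)
1/B(-69/p(-3), 220) = 1/(-11 - 10*(-69/(2*(-3)²))*220) = 1/(-11 - 10*(-69/(2*9))*220) = 1/(-11 - 10*(-69/18)*220) = 1/(-11 - 10*(-69*1/18)*220) = 1/(-11 - 10*(-23/6)*220) = 1/(-11 + 25300/3) = 1/(25267/3) = 3/25267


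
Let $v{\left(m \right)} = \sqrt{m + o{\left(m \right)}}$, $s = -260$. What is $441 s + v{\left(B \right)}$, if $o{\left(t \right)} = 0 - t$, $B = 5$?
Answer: $-114660$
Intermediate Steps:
$o{\left(t \right)} = - t$
$v{\left(m \right)} = 0$ ($v{\left(m \right)} = \sqrt{m - m} = \sqrt{0} = 0$)
$441 s + v{\left(B \right)} = 441 \left(-260\right) + 0 = -114660 + 0 = -114660$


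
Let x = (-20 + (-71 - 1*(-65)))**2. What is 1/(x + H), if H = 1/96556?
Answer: 96556/65271857 ≈ 0.0014793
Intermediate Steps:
H = 1/96556 ≈ 1.0357e-5
x = 676 (x = (-20 + (-71 + 65))**2 = (-20 - 6)**2 = (-26)**2 = 676)
1/(x + H) = 1/(676 + 1/96556) = 1/(65271857/96556) = 96556/65271857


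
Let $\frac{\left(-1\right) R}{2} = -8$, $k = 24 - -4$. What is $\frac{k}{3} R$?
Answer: $\frac{448}{3} \approx 149.33$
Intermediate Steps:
$k = 28$ ($k = 24 + 4 = 28$)
$R = 16$ ($R = \left(-2\right) \left(-8\right) = 16$)
$\frac{k}{3} R = \frac{28}{3} \cdot 16 = \frac{448}{3}$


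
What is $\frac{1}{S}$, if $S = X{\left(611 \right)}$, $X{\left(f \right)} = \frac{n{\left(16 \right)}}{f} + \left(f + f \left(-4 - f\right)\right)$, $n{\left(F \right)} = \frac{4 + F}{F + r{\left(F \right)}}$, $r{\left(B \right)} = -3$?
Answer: $- \frac{7943}{2979848202} \approx -2.6656 \cdot 10^{-6}$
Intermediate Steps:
$n{\left(F \right)} = \frac{4 + F}{-3 + F}$ ($n{\left(F \right)} = \frac{4 + F}{F - 3} = \frac{4 + F}{-3 + F}$)
$X{\left(f \right)} = f + \frac{20}{13 f} + f \left(-4 - f\right)$ ($X{\left(f \right)} = \frac{\frac{1}{-3 + 16} \left(4 + 16\right)}{f} + \left(f + f \left(-4 - f\right)\right) = \frac{\frac{1}{13} \cdot 20}{f} + \left(f + f \left(-4 - f\right)\right) = \frac{20}{13 f} + \left(f + f \left(-4 - f\right)\right) = f + \frac{20}{13 f} + f \left(-4 - f\right)$)
$S = - \frac{2979848202}{7943}$ ($S = - 611^{2} - 1833 + \frac{20}{13 \cdot 611} = \left(-1\right) 373321 - 1833 + \frac{20}{13} \cdot \frac{1}{611} = -373321 - 1833 + \frac{20}{7943} = - \frac{2979848202}{7943} \approx -3.7515 \cdot 10^{5}$)
$\frac{1}{S} = \frac{1}{- \frac{2979848202}{7943}} = - \frac{7943}{2979848202}$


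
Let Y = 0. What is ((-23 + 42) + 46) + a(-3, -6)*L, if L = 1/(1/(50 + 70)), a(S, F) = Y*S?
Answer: 65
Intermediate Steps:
a(S, F) = 0 (a(S, F) = 0*S = 0)
L = 120 (L = 1/(1/120) = 120)
((-23 + 42) + 46) + a(-3, -6)*L = ((-23 + 42) + 46) + 0*120 = (19 + 46) + 0 = 65 + 0 = 65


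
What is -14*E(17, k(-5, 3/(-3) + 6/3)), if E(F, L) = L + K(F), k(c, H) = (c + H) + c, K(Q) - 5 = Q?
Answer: -182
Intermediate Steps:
K(Q) = 5 + Q
k(c, H) = H + 2*c (k(c, H) = (H + c) + c = H + 2*c)
E(F, L) = 5 + F + L (E(F, L) = L + (5 + F) = 5 + F + L)
-14*E(17, k(-5, 3/(-3) + 6/3)) = -14*(5 + 17 + ((3/(-3) + 6/3) + 2*(-5))) = -14*(5 + 17 + ((3*(-1/3) + 6*(1/3)) - 10)) = -14*(5 + 17 + ((-1 + 2) - 10)) = -14*(5 + 17 + (1 - 10)) = -14*(5 + 17 - 9) = -14*13 = -182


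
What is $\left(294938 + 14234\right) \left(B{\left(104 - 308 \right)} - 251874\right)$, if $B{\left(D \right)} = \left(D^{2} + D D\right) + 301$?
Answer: $-52046323652$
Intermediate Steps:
$B{\left(D \right)} = 301 + 2 D^{2}$ ($B{\left(D \right)} = \left(D^{2} + D^{2}\right) + 301 = 2 D^{2} + 301 = 301 + 2 D^{2}$)
$\left(294938 + 14234\right) \left(B{\left(104 - 308 \right)} - 251874\right) = \left(294938 + 14234\right) \left(\left(301 + 2 \left(104 - 308\right)^{2}\right) - 251874\right) = 309172 \left(\left(301 + 2 \left(104 - 308\right)^{2}\right) - 251874\right) = 309172 \left(\left(301 + 2 \left(-204\right)^{2}\right) - 251874\right) = 309172 \left(\left(301 + 2 \cdot 41616\right) - 251874\right) = 309172 \left(\left(301 + 83232\right) - 251874\right) = 309172 \left(83533 - 251874\right) = 309172 \left(-168341\right) = -52046323652$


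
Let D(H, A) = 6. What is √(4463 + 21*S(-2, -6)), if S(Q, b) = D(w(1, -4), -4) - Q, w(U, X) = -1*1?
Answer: √4631 ≈ 68.051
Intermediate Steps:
w(U, X) = -1
S(Q, b) = 6 - Q
√(4463 + 21*S(-2, -6)) = √(4463 + 21*(6 - 1*(-2))) = √(4463 + 21*(6 + 2)) = √(4463 + 21*8) = √(4463 + 168) = √4631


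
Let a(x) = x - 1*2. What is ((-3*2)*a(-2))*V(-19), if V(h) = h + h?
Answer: -912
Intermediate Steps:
a(x) = -2 + x (a(x) = x - 2 = -2 + x)
V(h) = 2*h
((-3*2)*a(-2))*V(-19) = ((-3*2)*(-2 - 2))*(2*(-19)) = -6*(-4)*(-38) = 24*(-38) = -912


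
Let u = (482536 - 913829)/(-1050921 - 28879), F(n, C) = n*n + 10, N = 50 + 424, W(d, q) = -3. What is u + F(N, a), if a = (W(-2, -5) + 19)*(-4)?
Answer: 242616374093/1079800 ≈ 2.2469e+5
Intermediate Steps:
a = -64 (a = (-3 + 19)*(-4) = 16*(-4) = -64)
N = 474
F(n, C) = 10 + n² (F(n, C) = n² + 10 = 10 + n²)
u = 431293/1079800 (u = -431293/(-1079800) = -431293*(-1/1079800) = 431293/1079800 ≈ 0.39942)
u + F(N, a) = 431293/1079800 + (10 + 474²) = 431293/1079800 + (10 + 224676) = 431293/1079800 + 224686 = 242616374093/1079800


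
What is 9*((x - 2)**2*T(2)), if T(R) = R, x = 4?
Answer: 72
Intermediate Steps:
9*((x - 2)**2*T(2)) = 9*((4 - 2)**2*2) = 9*(2**2*2) = 9*(4*2) = 9*8 = 72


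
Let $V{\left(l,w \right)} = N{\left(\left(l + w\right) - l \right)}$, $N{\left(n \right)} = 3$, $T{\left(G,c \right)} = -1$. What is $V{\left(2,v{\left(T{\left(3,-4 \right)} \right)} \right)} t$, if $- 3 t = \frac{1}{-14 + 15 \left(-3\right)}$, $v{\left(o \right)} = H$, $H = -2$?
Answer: $\frac{1}{59} \approx 0.016949$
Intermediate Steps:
$v{\left(o \right)} = -2$
$V{\left(l,w \right)} = 3$
$t = \frac{1}{177}$ ($t = - \frac{1}{3 \left(-14 + 15 \left(-3\right)\right)} = - \frac{1}{3 \left(-14 - 45\right)} = - \frac{1}{3 \left(-59\right)} = \left(- \frac{1}{3}\right) \left(- \frac{1}{59}\right) = \frac{1}{177} \approx 0.0056497$)
$V{\left(2,v{\left(T{\left(3,-4 \right)} \right)} \right)} t = 3 \cdot \frac{1}{177} = \frac{1}{59}$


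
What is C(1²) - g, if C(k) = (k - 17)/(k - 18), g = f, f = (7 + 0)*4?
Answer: -460/17 ≈ -27.059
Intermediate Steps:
f = 28 (f = 7*4 = 28)
g = 28
C(k) = (-17 + k)/(-18 + k)
C(1²) - g = (-17 + 1²)/(-18 + 1²) - 1*28 = (-17 + 1)/(-18 + 1) - 28 = -16/(-17) - 28 = -1/17*(-16) - 28 = 16/17 - 28 = -460/17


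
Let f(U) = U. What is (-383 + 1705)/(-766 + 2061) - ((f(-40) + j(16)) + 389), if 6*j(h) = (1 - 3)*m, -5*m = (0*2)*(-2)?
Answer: -450633/1295 ≈ -347.98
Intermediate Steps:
m = 0 (m = -0*2*(-2)/5 = -0*(-2) = -⅕*0 = 0)
j(h) = 0 (j(h) = ((1 - 3)*0)/6 = (-2*0)/6 = (⅙)*0 = 0)
(-383 + 1705)/(-766 + 2061) - ((f(-40) + j(16)) + 389) = (-383 + 1705)/(-766 + 2061) - ((-40 + 0) + 389) = 1322/1295 - (-40 + 389) = 1322*(1/1295) - 1*349 = 1322/1295 - 349 = -450633/1295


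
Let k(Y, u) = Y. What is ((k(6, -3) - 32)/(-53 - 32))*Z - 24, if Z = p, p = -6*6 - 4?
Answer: -616/17 ≈ -36.235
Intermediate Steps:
p = -40 (p = -36 - 4 = -40)
Z = -40
((k(6, -3) - 32)/(-53 - 32))*Z - 24 = ((6 - 32)/(-53 - 32))*(-40) - 24 = -26/(-85)*(-40) - 24 = -26*(-1/85)*(-40) - 24 = (26/85)*(-40) - 24 = -208/17 - 24 = -616/17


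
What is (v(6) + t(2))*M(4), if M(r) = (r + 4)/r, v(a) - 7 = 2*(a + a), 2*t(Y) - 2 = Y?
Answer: 66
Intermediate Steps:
t(Y) = 1 + Y/2
v(a) = 7 + 4*a (v(a) = 7 + 2*(a + a) = 7 + 2*(2*a) = 7 + 4*a)
M(r) = (4 + r)/r
(v(6) + t(2))*M(4) = ((7 + 4*6) + (1 + (1/2)*2))*((4 + 4)/4) = ((7 + 24) + (1 + 1))*((1/4)*8) = (31 + 2)*2 = 33*2 = 66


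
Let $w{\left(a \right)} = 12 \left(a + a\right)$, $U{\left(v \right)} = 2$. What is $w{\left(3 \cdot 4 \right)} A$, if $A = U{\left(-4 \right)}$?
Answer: $576$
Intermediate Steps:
$A = 2$
$w{\left(a \right)} = 24 a$ ($w{\left(a \right)} = 12 \cdot 2 a = 24 a$)
$w{\left(3 \cdot 4 \right)} A = 24 \cdot 3 \cdot 4 \cdot 2 = 24 \cdot 12 \cdot 2 = 288 \cdot 2 = 576$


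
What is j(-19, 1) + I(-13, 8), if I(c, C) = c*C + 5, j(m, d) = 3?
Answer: -96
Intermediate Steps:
I(c, C) = 5 + C*c (I(c, C) = C*c + 5 = 5 + C*c)
j(-19, 1) + I(-13, 8) = 3 + (5 + 8*(-13)) = 3 + (5 - 104) = 3 - 99 = -96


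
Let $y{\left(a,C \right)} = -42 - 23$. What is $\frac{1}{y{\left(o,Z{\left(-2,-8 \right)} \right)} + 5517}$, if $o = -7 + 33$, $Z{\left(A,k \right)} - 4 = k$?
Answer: $\frac{1}{5452} \approx 0.00018342$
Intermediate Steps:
$Z{\left(A,k \right)} = 4 + k$
$o = 26$
$y{\left(a,C \right)} = -65$ ($y{\left(a,C \right)} = -42 - 23 = -65$)
$\frac{1}{y{\left(o,Z{\left(-2,-8 \right)} \right)} + 5517} = \frac{1}{-65 + 5517} = \frac{1}{5452}$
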